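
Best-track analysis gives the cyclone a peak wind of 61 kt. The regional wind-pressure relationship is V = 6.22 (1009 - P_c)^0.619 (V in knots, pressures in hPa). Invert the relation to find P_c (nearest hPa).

969 hPa

ΔP = (V / 6.22)^(1/0.619) = (61/6.22)^1.616.
61/6.22 = 9.807; 9.807^1.616 ≈ 39.98 hPa.
P_c = 1009 − 39.98 = 969.02 ≈ 969 hPa.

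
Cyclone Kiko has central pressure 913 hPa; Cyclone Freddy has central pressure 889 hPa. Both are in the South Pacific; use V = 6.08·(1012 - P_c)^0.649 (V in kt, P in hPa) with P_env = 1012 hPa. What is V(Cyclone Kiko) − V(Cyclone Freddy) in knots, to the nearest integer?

-18 kt

Cyclone Kiko: ΔP = 99; V ≈ 6.08 × 99^0.649 ≈ 119.97 kt.
Cyclone Freddy: ΔP = 123; V ≈ 6.08 × 123^0.649 ≈ 138.12 kt.
Difference ≈ 119.97 − 138.12 = -18.15 → -18 kt.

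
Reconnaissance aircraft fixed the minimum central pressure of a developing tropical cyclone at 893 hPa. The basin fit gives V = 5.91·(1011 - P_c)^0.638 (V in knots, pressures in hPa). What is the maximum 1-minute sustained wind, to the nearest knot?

124 kt

ΔP = 1011 − 893 = 118 hPa.
118^0.638 ≈ 20.983.
V ≈ 5.91 × 20.983 ≈ 124.0 kt.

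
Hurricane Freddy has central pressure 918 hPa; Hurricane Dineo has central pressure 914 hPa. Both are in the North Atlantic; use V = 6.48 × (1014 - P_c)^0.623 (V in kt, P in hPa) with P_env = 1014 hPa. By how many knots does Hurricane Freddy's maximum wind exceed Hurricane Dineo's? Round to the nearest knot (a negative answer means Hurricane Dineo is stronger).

Hurricane Freddy: ΔP = 96; V ≈ 6.48 × 96^0.623 ≈ 111.31 kt.
Hurricane Dineo: ΔP = 100; V ≈ 6.48 × 100^0.623 ≈ 114.18 kt.
Difference ≈ 111.31 − 114.18 = -2.87 → -3 kt.

-3 kt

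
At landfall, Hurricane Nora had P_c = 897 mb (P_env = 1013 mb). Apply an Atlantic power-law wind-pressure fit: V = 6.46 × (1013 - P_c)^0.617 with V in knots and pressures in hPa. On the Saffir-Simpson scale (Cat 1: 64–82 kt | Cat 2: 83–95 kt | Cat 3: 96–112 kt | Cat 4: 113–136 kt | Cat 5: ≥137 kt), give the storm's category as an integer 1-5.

4

ΔP = 1013 − 897 = 116 mb.
V ≈ 6.46 × 116^0.617 = 6.46 × 18.78 ≈ 121 kt.
121 kt falls in the Category 4 band.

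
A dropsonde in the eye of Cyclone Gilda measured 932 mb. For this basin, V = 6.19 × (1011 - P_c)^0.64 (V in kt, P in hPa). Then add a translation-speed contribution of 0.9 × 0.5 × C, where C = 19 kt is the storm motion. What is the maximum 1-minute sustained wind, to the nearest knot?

110 kt

ΔP = 1011 − 932 = 79 mb.
79^0.64 ≈ 16.386.
V ≈ 6.19 × 16.386 ≈ 101.4 kt.
Translation term: 0.9 × 0.5 × 19 = 8.55 kt.
Corrected V ≈ 109.95 kt → 110 kt.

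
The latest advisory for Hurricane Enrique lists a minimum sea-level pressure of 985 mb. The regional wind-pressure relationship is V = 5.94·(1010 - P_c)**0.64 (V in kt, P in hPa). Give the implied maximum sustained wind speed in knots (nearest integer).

ΔP = 1010 − 985 = 25 mb.
25^0.64 ≈ 7.847.
V ≈ 5.94 × 7.847 ≈ 46.6 kt.

47 kt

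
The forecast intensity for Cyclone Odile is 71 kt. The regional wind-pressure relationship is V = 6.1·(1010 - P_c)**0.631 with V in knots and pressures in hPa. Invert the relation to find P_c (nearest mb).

ΔP = (V / 6.1)^(1/0.631) = (71/6.1)^1.585.
71/6.1 = 11.639; 11.639^1.585 ≈ 48.90 mb.
P_c = 1010 − 48.90 = 961.10 ≈ 961 mb.

961 mb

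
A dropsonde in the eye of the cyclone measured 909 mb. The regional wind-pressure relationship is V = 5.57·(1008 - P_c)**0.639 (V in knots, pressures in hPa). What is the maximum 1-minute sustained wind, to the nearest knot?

ΔP = 1008 − 909 = 99 mb.
99^0.639 ≈ 18.846.
V ≈ 5.57 × 18.846 ≈ 105.0 kt.

105 kt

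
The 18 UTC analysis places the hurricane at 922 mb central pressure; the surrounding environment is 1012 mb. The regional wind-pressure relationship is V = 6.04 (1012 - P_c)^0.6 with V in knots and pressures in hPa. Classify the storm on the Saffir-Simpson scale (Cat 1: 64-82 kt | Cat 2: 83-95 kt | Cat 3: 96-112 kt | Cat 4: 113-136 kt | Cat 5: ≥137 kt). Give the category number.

ΔP = 1012 − 922 = 90 mb.
V ≈ 6.04 × 90^0.6 = 6.04 × 14.88 ≈ 90 kt.
90 kt falls in the Category 2 band.

2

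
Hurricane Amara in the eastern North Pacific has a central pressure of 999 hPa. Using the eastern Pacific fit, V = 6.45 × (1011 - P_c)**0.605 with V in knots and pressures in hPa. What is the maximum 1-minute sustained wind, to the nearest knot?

ΔP = 1011 − 999 = 12 hPa.
12^0.605 ≈ 4.497.
V ≈ 6.45 × 4.497 ≈ 29.0 kt.

29 kt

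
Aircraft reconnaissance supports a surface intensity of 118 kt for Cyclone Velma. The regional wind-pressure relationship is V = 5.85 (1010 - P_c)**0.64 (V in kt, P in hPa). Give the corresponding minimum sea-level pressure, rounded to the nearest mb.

ΔP = (V / 5.85)^(1/0.64) = (118/5.85)^1.562.
118/5.85 = 20.171; 20.171^1.562 ≈ 109.30 mb.
P_c = 1010 − 109.30 = 900.70 ≈ 901 mb.

901 mb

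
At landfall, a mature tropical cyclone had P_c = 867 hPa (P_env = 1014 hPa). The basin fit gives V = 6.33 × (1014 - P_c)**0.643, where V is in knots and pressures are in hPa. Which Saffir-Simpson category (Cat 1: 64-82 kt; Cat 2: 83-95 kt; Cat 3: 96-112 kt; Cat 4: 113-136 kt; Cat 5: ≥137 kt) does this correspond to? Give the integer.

5

ΔP = 1014 − 867 = 147 hPa.
V ≈ 6.33 × 147^0.643 = 6.33 × 24.75 ≈ 157 kt.
157 kt falls in the Category 5 band.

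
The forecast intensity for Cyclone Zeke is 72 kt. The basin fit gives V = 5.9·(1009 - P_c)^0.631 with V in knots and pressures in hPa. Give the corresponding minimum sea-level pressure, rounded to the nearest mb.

ΔP = (V / 5.9)^(1/0.631) = (72/5.9)^1.585.
72/5.9 = 12.203; 12.203^1.585 ≈ 52.70 mb.
P_c = 1009 − 52.70 = 956.30 ≈ 956 mb.

956 mb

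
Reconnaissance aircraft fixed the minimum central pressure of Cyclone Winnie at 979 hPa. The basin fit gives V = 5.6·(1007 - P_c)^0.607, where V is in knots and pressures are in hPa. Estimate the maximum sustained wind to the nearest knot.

ΔP = 1007 − 979 = 28 hPa.
28^0.607 ≈ 7.558.
V ≈ 5.6 × 7.558 ≈ 42.3 kt.

42 kt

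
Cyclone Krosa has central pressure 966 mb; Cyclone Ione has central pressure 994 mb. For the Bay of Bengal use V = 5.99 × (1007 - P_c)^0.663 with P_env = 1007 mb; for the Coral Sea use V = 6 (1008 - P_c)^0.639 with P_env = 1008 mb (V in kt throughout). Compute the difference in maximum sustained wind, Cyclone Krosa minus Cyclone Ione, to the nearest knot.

38 kt

Cyclone Krosa: ΔP = 41; V ≈ 5.99 × 41^0.663 ≈ 70.26 kt.
Cyclone Ione: ΔP = 14; V ≈ 6 × 14^0.639 ≈ 32.40 kt.
Difference ≈ 70.26 − 32.40 = 37.86 → 38 kt.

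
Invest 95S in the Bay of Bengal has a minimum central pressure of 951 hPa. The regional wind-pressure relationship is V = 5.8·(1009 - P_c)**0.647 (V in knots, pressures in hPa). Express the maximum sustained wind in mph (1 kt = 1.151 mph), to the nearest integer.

92 mph

ΔP = 1009 − 951 = 58 hPa.
V ≈ 5.8 × 58^0.647 = 5.8 × 13.834 ≈ 80.235 kt.
80.235 × 1.151 ≈ 92.35 mph → 92 mph.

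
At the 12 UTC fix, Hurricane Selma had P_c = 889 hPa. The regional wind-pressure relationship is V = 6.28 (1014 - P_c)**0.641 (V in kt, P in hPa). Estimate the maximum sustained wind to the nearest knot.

ΔP = 1014 − 889 = 125 hPa.
125^0.641 ≈ 22.086.
V ≈ 6.28 × 22.086 ≈ 138.7 kt.

139 kt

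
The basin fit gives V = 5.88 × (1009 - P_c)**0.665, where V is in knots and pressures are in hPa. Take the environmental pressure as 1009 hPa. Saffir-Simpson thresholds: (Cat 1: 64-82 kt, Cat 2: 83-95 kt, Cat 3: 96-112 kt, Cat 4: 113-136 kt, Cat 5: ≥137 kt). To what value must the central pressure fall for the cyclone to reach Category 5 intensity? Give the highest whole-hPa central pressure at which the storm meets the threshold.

Category 5 begins at V = 137 kt.
Required ΔP = (137/5.88)^(1/0.665) = 23.299^1.504 ≈ 113.80 hPa.
P_c ≤ 1009 − 113.80 = 895.20, so the highest integer P_c is 895 hPa.

895 hPa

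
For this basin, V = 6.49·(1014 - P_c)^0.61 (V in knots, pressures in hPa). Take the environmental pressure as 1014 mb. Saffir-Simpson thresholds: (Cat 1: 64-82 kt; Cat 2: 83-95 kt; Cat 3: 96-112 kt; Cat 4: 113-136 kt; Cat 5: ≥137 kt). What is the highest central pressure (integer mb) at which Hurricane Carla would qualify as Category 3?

931 mb

Category 3 begins at V = 96 kt.
Required ΔP = (96/6.49)^(1/0.61) = 14.792^1.639 ≈ 82.81 mb.
P_c ≤ 1014 − 82.81 = 931.19, so the highest integer P_c is 931 mb.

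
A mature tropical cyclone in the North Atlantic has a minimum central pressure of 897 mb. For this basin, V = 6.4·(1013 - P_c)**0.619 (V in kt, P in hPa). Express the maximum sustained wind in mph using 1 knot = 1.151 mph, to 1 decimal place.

139.7 mph

ΔP = 1013 − 897 = 116 mb.
V ≈ 6.4 × 116^0.619 = 6.4 × 18.963 ≈ 121.361 kt.
121.361 × 1.151 ≈ 139.69 mph → 139.7 mph.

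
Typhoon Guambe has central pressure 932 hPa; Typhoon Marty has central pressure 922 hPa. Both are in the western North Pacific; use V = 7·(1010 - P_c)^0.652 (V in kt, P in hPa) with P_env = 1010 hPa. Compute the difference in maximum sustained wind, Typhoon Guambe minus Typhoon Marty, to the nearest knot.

-10 kt

Typhoon Guambe: ΔP = 78; V ≈ 7 × 78^0.652 ≈ 119.88 kt.
Typhoon Marty: ΔP = 88; V ≈ 7 × 88^0.652 ≈ 129.69 kt.
Difference ≈ 119.88 − 129.69 = -9.81 → -10 kt.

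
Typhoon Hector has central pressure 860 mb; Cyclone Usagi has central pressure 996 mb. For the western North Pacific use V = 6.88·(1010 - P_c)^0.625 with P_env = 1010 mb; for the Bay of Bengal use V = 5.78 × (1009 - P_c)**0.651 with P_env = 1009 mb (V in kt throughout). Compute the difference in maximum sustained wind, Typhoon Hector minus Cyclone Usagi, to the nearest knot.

127 kt

Typhoon Hector: ΔP = 150; V ≈ 6.88 × 150^0.625 ≈ 157.63 kt.
Cyclone Usagi: ΔP = 13; V ≈ 5.78 × 13^0.651 ≈ 30.70 kt.
Difference ≈ 157.63 − 30.70 = 126.93 → 127 kt.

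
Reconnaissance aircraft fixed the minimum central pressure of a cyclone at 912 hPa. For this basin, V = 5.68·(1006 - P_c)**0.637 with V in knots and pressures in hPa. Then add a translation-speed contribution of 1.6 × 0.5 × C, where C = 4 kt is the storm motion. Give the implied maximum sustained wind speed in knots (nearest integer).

ΔP = 1006 − 912 = 94 hPa.
94^0.637 ≈ 18.067.
V ≈ 5.68 × 18.067 ≈ 102.6 kt.
Translation term: 1.6 × 0.5 × 4 = 3.2 kt.
Corrected V ≈ 105.8 kt → 106 kt.

106 kt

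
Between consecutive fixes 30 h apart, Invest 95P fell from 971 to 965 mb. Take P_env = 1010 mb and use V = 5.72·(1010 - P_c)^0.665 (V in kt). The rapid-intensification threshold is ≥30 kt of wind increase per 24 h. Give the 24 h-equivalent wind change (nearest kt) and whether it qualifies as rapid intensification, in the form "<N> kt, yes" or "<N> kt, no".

V₁: ΔP = 39, V ≈ 5.72 × 39^0.665 ≈ 65.38 kt.
V₂: ΔP = 45, V ≈ 5.72 × 45^0.665 ≈ 71.91 kt.
ΔV over 30 h = 6.53 kt → 24 h equivalent = 6.53 × 24/30 ≈ 5.22 kt.
5 kt < 30 kt ⇒ not rapid intensification.

5 kt, no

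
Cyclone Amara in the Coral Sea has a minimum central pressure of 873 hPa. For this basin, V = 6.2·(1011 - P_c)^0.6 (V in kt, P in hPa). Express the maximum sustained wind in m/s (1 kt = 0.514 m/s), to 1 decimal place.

61.3 m/s

ΔP = 1011 − 873 = 138 hPa.
V ≈ 6.2 × 138^0.6 = 6.2 × 19.228 ≈ 119.212 kt.
119.212 × 0.514 ≈ 61.27 m/s → 61.3 m/s.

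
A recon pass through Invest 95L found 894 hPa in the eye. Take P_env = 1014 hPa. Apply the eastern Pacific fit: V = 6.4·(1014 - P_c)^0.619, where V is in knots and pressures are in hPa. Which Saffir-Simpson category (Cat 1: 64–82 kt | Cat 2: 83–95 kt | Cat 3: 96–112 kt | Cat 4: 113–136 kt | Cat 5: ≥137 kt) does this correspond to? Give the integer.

ΔP = 1014 − 894 = 120 hPa.
V ≈ 6.4 × 120^0.619 = 6.4 × 19.36 ≈ 124 kt.
124 kt falls in the Category 4 band.

4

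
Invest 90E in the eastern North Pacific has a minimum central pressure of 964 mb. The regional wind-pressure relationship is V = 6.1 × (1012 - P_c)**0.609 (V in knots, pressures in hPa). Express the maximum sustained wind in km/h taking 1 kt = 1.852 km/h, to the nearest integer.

119 km/h

ΔP = 1012 − 964 = 48 mb.
V ≈ 6.1 × 48^0.609 = 6.1 × 10.565 ≈ 64.447 kt.
64.447 × 1.852 ≈ 119.36 km/h → 119 km/h.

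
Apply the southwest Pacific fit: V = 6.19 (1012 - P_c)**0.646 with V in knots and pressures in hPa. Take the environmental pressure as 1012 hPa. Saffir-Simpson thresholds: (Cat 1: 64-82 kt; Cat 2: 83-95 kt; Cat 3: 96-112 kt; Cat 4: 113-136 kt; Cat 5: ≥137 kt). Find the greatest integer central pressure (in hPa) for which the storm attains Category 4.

922 hPa

Category 4 begins at V = 113 kt.
Required ΔP = (113/6.19)^(1/0.646) = 18.255^1.548 ≈ 89.66 hPa.
P_c ≤ 1012 − 89.66 = 922.34, so the highest integer P_c is 922 hPa.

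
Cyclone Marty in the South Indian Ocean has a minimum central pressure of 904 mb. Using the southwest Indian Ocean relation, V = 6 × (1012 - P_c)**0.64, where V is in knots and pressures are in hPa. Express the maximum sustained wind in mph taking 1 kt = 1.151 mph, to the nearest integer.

138 mph

ΔP = 1012 − 904 = 108 mb.
V ≈ 6 × 108^0.64 = 6 × 20.017 ≈ 120.100 kt.
120.100 × 1.151 ≈ 138.23 mph → 138 mph.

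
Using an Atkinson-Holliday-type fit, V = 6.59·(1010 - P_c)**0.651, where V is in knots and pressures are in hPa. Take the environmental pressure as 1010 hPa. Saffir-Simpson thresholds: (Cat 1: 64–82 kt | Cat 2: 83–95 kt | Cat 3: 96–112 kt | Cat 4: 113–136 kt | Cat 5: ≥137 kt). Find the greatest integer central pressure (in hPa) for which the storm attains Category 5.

904 hPa

Category 5 begins at V = 137 kt.
Required ΔP = (137/6.59)^(1/0.651) = 20.789^1.536 ≈ 105.76 hPa.
P_c ≤ 1010 − 105.76 = 904.24, so the highest integer P_c is 904 hPa.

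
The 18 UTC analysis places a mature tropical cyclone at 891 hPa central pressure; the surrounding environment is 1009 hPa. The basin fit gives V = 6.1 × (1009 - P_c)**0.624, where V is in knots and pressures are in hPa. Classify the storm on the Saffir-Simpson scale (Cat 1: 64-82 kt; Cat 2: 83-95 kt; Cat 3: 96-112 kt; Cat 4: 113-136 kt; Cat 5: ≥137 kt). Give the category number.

ΔP = 1009 − 891 = 118 hPa.
V ≈ 6.1 × 118^0.624 = 6.1 × 19.63 ≈ 120 kt.
120 kt falls in the Category 4 band.

4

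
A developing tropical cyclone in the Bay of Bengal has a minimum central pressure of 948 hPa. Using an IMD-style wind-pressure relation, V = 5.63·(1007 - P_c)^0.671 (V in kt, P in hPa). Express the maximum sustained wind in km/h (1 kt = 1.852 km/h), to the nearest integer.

ΔP = 1007 − 948 = 59 hPa.
V ≈ 5.63 × 59^0.671 = 5.63 × 15.426 ≈ 86.846 kt.
86.846 × 1.852 ≈ 160.84 km/h → 161 km/h.

161 km/h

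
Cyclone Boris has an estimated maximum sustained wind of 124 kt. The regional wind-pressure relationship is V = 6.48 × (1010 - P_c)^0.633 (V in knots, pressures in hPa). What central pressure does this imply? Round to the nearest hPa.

904 hPa

ΔP = (V / 6.48)^(1/0.633) = (124/6.48)^1.580.
124/6.48 = 19.136; 19.136^1.580 ≈ 105.93 hPa.
P_c = 1010 − 105.93 = 904.07 ≈ 904 hPa.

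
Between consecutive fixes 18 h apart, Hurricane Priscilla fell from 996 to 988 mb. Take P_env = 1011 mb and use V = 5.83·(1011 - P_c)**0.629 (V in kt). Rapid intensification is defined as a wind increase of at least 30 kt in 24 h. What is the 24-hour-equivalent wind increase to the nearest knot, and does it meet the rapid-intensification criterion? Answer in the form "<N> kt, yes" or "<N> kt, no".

13 kt, no

V₁: ΔP = 15, V ≈ 5.83 × 15^0.629 ≈ 32.02 kt.
V₂: ΔP = 23, V ≈ 5.83 × 23^0.629 ≈ 41.90 kt.
ΔV over 18 h = 9.88 kt → 24 h equivalent = 9.88 × 24/18 ≈ 13.17 kt.
13 kt < 30 kt ⇒ not rapid intensification.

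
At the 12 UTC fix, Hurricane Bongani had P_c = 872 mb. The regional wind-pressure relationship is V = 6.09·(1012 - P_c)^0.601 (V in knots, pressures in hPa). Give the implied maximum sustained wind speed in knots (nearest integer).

119 kt

ΔP = 1012 − 872 = 140 mb.
140^0.601 ≈ 19.490.
V ≈ 6.09 × 19.490 ≈ 118.7 kt.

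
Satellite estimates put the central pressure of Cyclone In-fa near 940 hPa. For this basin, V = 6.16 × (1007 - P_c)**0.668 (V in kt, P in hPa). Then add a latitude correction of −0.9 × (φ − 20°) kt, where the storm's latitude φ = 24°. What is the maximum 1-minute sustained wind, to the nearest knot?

ΔP = 1007 − 940 = 67 hPa.
67^0.668 ≈ 16.589.
V ≈ 6.16 × 16.589 ≈ 102.2 kt.
Latitude correction: −0.9 × (24 − 20) = -3.6 kt.
Corrected V ≈ 98.6 kt → 99 kt.

99 kt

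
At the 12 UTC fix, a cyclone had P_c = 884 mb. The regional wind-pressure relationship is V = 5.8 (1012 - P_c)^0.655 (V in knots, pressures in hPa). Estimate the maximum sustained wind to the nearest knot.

ΔP = 1012 − 884 = 128 mb.
128^0.655 ≈ 24.001.
V ≈ 5.8 × 24.001 ≈ 139.2 kt.

139 kt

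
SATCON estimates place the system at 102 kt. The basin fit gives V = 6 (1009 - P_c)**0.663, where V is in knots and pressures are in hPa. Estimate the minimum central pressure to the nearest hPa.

ΔP = (V / 6)^(1/0.663) = (102/6)^1.508.
102/6 = 17.000; 17.000^1.508 ≈ 71.76 hPa.
P_c = 1009 − 71.76 = 937.24 ≈ 937 hPa.

937 hPa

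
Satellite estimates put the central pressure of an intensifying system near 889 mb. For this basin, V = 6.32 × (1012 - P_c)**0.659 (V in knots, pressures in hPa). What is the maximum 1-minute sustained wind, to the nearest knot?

ΔP = 1012 − 889 = 123 mb.
123^0.659 ≈ 23.837.
V ≈ 6.32 × 23.837 ≈ 150.6 kt.

151 kt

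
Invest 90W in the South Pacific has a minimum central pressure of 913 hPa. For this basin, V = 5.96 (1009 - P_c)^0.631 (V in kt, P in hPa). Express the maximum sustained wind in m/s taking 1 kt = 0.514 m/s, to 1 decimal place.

ΔP = 1009 − 913 = 96 hPa.
V ≈ 5.96 × 96^0.631 = 5.96 × 17.816 ≈ 106.184 kt.
106.184 × 0.514 ≈ 54.58 m/s → 54.6 m/s.

54.6 m/s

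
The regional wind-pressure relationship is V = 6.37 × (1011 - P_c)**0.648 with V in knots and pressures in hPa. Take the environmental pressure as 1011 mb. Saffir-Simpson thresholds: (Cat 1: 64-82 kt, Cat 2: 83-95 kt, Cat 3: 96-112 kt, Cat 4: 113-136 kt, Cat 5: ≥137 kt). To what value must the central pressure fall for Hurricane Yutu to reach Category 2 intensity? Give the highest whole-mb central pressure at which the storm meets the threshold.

958 mb

Category 2 begins at V = 83 kt.
Required ΔP = (83/6.37)^(1/0.648) = 13.030^1.543 ≈ 52.55 mb.
P_c ≤ 1011 − 52.55 = 958.45, so the highest integer P_c is 958 mb.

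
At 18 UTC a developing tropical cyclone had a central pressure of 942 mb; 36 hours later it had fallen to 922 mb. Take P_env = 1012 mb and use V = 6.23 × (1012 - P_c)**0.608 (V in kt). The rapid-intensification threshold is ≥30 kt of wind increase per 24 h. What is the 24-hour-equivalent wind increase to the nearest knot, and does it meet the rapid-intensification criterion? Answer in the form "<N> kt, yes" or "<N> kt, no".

V₁: ΔP = 70, V ≈ 6.23 × 70^0.608 ≈ 82.47 kt.
V₂: ΔP = 90, V ≈ 6.23 × 90^0.608 ≈ 96.09 kt.
ΔV over 36 h = 13.62 kt → 24 h equivalent = 13.62 × 24/36 ≈ 9.08 kt.
9 kt < 30 kt ⇒ not rapid intensification.

9 kt, no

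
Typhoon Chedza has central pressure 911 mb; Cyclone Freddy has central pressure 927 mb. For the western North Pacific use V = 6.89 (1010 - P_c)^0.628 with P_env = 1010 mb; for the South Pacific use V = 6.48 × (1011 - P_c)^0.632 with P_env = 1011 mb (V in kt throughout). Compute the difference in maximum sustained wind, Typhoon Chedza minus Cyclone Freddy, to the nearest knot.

Typhoon Chedza: ΔP = 99; V ≈ 6.89 × 99^0.628 ≈ 123.45 kt.
Cyclone Freddy: ΔP = 84; V ≈ 6.48 × 84^0.632 ≈ 106.59 kt.
Difference ≈ 123.45 − 106.59 = 16.86 → 17 kt.

17 kt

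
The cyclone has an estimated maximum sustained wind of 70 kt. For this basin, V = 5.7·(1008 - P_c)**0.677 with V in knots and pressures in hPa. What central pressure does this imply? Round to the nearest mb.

967 mb

ΔP = (V / 5.7)^(1/0.677) = (70/5.7)^1.477.
70/5.7 = 12.281; 12.281^1.477 ≈ 40.63 mb.
P_c = 1008 − 40.63 = 967.37 ≈ 967 mb.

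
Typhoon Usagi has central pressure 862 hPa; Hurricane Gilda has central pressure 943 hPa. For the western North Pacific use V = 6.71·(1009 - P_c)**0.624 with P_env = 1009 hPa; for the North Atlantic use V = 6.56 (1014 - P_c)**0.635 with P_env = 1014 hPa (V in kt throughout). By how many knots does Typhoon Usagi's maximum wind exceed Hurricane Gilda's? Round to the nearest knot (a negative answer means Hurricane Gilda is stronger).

Typhoon Usagi: ΔP = 147; V ≈ 6.71 × 147^0.624 ≈ 151.05 kt.
Hurricane Gilda: ΔP = 71; V ≈ 6.56 × 71^0.635 ≈ 98.28 kt.
Difference ≈ 151.05 − 98.28 = 52.77 → 53 kt.

53 kt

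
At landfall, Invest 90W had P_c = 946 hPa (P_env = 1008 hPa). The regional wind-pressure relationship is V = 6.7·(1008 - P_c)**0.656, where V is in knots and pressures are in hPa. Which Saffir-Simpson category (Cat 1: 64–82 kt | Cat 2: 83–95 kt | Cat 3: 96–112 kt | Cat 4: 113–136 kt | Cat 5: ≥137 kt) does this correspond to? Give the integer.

3

ΔP = 1008 − 946 = 62 hPa.
V ≈ 6.7 × 62^0.656 = 6.7 × 14.99 ≈ 100 kt.
100 kt falls in the Category 3 band.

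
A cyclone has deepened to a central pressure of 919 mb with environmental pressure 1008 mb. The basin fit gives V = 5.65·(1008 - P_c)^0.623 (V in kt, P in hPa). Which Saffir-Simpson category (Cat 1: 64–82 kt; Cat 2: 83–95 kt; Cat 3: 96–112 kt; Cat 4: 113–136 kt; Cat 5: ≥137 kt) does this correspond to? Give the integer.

2

ΔP = 1008 − 919 = 89 mb.
V ≈ 5.65 × 89^0.623 = 5.65 × 16.39 ≈ 93 kt.
93 kt falls in the Category 2 band.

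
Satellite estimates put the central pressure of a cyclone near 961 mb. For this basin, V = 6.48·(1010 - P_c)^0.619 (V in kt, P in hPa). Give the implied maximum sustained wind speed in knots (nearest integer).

72 kt

ΔP = 1010 − 961 = 49 mb.
49^0.619 ≈ 11.123.
V ≈ 6.48 × 11.123 ≈ 72.1 kt.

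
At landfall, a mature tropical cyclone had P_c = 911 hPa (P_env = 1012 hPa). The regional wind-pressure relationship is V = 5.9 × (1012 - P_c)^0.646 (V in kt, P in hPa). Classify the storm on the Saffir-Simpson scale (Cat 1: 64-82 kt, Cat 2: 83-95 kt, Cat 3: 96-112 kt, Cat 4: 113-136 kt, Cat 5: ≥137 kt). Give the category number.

ΔP = 1012 − 911 = 101 hPa.
V ≈ 5.9 × 101^0.646 = 5.9 × 19.71 ≈ 116 kt.
116 kt falls in the Category 4 band.

4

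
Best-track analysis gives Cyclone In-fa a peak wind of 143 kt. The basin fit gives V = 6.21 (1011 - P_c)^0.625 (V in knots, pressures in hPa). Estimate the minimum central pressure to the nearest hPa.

860 hPa

ΔP = (V / 6.21)^(1/0.625) = (143/6.21)^1.600.
143/6.21 = 23.027; 23.027^1.600 ≈ 151.21 hPa.
P_c = 1011 − 151.21 = 859.79 ≈ 860 hPa.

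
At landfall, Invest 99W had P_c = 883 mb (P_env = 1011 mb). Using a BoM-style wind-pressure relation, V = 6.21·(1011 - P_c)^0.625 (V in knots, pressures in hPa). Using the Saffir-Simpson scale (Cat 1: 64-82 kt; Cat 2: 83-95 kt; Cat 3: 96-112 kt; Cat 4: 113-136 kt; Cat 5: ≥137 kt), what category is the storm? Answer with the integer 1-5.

ΔP = 1011 − 883 = 128 mb.
V ≈ 6.21 × 128^0.625 = 6.21 × 20.75 ≈ 129 kt.
129 kt falls in the Category 4 band.

4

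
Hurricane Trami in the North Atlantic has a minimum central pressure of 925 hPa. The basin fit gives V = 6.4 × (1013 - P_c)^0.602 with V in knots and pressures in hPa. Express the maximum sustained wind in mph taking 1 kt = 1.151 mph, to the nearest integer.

109 mph

ΔP = 1013 − 925 = 88 hPa.
V ≈ 6.4 × 88^0.602 = 6.4 × 14.811 ≈ 94.789 kt.
94.789 × 1.151 ≈ 109.10 mph → 109 mph.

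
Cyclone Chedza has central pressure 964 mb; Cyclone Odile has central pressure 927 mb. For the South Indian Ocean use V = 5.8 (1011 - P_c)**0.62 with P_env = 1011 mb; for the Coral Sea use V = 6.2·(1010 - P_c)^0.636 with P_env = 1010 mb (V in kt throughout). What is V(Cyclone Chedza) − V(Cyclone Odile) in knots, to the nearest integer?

-40 kt

Cyclone Chedza: ΔP = 47; V ≈ 5.8 × 47^0.62 ≈ 63.11 kt.
Cyclone Odile: ΔP = 83; V ≈ 6.2 × 83^0.636 ≈ 103.02 kt.
Difference ≈ 63.11 − 103.02 = -39.91 → -40 kt.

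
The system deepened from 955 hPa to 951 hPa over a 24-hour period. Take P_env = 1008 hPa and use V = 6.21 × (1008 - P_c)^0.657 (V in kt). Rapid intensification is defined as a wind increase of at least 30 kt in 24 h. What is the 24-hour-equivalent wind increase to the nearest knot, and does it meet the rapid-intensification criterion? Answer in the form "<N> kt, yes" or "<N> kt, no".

V₁: ΔP = 53, V ≈ 6.21 × 53^0.657 ≈ 84.32 kt.
V₂: ΔP = 57, V ≈ 6.21 × 57^0.657 ≈ 88.45 kt.
ΔV over 24 h = 4.13 kt → 24 h equivalent = 4.13 × 24/24 ≈ 4.13 kt.
4 kt < 30 kt ⇒ not rapid intensification.

4 kt, no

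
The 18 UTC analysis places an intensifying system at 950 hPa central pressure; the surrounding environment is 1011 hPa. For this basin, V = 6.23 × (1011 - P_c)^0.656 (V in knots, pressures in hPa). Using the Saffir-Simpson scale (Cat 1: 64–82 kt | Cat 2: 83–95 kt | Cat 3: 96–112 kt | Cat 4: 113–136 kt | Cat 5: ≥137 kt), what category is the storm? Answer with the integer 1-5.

2

ΔP = 1011 − 950 = 61 hPa.
V ≈ 6.23 × 61^0.656 = 6.23 × 14.83 ≈ 92 kt.
92 kt falls in the Category 2 band.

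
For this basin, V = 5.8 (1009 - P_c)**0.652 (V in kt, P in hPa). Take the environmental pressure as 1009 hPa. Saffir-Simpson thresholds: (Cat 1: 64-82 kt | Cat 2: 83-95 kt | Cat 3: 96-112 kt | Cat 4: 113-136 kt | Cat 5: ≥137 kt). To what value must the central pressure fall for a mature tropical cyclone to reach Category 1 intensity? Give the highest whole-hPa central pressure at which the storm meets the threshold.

Category 1 begins at V = 64 kt.
Required ΔP = (64/5.8)^(1/0.652) = 11.034^1.534 ≈ 39.75 hPa.
P_c ≤ 1009 − 39.75 = 969.25, so the highest integer P_c is 969 hPa.

969 hPa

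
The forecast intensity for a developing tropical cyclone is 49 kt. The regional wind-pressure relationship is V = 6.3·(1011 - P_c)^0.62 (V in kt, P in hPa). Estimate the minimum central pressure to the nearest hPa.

984 hPa

ΔP = (V / 6.3)^(1/0.62) = (49/6.3)^1.613.
49/6.3 = 7.778; 7.778^1.613 ≈ 27.34 hPa.
P_c = 1011 − 27.34 = 983.66 ≈ 984 hPa.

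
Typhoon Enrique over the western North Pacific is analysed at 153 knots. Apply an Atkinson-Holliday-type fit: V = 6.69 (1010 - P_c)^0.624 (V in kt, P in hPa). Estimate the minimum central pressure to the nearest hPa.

859 hPa

ΔP = (V / 6.69)^(1/0.624) = (153/6.69)^1.603.
153/6.69 = 22.870; 22.870^1.603 ≈ 150.77 hPa.
P_c = 1010 − 150.77 = 859.23 ≈ 859 hPa.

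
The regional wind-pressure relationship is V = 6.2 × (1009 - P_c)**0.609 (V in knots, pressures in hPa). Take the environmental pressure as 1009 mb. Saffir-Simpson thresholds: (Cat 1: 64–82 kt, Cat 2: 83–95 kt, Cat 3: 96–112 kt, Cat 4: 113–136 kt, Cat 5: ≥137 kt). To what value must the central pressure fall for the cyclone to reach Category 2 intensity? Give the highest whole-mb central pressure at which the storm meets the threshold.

938 mb

Category 2 begins at V = 83 kt.
Required ΔP = (83/6.2)^(1/0.609) = 13.387^1.642 ≈ 70.80 mb.
P_c ≤ 1009 − 70.80 = 938.20, so the highest integer P_c is 938 mb.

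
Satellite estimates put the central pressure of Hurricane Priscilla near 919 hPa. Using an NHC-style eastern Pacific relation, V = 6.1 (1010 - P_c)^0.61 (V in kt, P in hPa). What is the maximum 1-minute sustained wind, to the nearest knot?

ΔP = 1010 − 919 = 91 hPa.
91^0.61 ≈ 15.668.
V ≈ 6.1 × 15.668 ≈ 95.6 kt.

96 kt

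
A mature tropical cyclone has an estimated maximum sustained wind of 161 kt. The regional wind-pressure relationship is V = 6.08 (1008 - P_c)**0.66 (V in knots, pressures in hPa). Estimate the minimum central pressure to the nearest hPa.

865 hPa

ΔP = (V / 6.08)^(1/0.66) = (161/6.08)^1.515.
161/6.08 = 26.480; 26.480^1.515 ≈ 143.20 hPa.
P_c = 1008 − 143.20 = 864.80 ≈ 865 hPa.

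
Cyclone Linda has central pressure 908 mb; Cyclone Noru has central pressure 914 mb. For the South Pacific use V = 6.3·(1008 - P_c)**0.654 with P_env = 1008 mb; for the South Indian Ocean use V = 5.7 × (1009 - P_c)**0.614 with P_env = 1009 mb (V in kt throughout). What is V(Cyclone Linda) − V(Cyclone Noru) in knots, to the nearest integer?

35 kt

Cyclone Linda: ΔP = 100; V ≈ 6.3 × 100^0.654 ≈ 128.04 kt.
Cyclone Noru: ΔP = 95; V ≈ 5.7 × 95^0.614 ≈ 93.37 kt.
Difference ≈ 128.04 − 93.37 = 34.67 → 35 kt.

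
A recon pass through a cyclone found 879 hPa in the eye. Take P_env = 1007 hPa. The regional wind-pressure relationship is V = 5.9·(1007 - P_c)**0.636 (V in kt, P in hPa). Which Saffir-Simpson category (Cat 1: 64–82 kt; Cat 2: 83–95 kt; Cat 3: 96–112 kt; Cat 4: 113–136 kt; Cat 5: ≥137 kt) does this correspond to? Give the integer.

ΔP = 1007 − 879 = 128 hPa.
V ≈ 5.9 × 128^0.636 = 5.9 × 21.89 ≈ 129 kt.
129 kt falls in the Category 4 band.

4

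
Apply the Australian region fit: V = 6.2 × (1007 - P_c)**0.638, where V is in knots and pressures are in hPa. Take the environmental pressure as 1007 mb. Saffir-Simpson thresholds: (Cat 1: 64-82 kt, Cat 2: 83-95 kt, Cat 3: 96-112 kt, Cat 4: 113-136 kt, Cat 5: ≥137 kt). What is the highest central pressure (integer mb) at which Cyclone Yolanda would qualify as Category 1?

968 mb

Category 1 begins at V = 64 kt.
Required ΔP = (64/6.2)^(1/0.638) = 10.323^1.567 ≈ 38.82 mb.
P_c ≤ 1007 − 38.82 = 968.18, so the highest integer P_c is 968 mb.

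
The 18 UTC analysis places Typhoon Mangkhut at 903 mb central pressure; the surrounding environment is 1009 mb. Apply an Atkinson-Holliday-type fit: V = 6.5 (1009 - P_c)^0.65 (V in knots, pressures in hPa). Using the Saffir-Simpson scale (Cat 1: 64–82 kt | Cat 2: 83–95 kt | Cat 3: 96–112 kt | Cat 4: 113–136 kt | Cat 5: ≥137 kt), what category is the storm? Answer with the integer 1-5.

ΔP = 1009 − 903 = 106 mb.
V ≈ 6.5 × 106^0.65 = 6.5 × 20.72 ≈ 135 kt.
135 kt falls in the Category 4 band.

4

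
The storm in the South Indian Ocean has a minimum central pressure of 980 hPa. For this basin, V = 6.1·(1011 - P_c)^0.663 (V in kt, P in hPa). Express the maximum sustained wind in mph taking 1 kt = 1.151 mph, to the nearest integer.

ΔP = 1011 − 980 = 31 hPa.
V ≈ 6.1 × 31^0.663 = 6.1 × 9.745 ≈ 59.443 kt.
59.443 × 1.151 ≈ 68.42 mph → 68 mph.

68 mph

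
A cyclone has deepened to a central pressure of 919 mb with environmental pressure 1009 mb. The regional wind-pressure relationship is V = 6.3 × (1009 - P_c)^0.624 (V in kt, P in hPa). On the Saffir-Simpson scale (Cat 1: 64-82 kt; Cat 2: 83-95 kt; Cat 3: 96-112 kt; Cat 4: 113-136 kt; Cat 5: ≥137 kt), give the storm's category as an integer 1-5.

3

ΔP = 1009 − 919 = 90 mb.
V ≈ 6.3 × 90^0.624 = 6.3 × 16.57 ≈ 104 kt.
104 kt falls in the Category 3 band.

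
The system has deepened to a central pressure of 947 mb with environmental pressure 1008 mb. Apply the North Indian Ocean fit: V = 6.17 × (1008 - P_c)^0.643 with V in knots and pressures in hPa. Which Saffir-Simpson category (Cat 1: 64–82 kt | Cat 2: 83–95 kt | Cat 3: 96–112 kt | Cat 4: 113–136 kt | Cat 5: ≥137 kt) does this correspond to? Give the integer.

2

ΔP = 1008 − 947 = 61 mb.
V ≈ 6.17 × 61^0.643 = 6.17 × 14.06 ≈ 87 kt.
87 kt falls in the Category 2 band.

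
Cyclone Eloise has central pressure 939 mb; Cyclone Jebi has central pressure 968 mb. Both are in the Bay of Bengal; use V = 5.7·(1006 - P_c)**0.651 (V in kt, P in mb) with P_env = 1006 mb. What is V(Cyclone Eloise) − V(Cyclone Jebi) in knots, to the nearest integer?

Cyclone Eloise: ΔP = 67; V ≈ 5.7 × 67^0.651 ≈ 88.03 kt.
Cyclone Jebi: ΔP = 38; V ≈ 5.7 × 38^0.651 ≈ 60.86 kt.
Difference ≈ 88.03 − 60.86 = 27.17 → 27 kt.

27 kt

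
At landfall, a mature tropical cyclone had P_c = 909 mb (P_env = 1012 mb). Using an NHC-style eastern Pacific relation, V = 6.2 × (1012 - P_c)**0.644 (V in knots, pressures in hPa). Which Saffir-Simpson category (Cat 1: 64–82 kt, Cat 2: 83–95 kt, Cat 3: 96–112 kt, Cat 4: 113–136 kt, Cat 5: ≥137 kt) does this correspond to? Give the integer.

ΔP = 1012 − 909 = 103 mb.
V ≈ 6.2 × 103^0.644 = 6.2 × 19.78 ≈ 123 kt.
123 kt falls in the Category 4 band.

4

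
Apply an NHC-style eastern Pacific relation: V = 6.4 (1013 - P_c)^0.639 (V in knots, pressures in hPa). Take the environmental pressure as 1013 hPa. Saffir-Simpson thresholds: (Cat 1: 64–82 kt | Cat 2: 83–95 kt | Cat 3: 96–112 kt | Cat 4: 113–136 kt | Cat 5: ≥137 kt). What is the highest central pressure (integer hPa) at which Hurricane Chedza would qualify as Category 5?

892 hPa

Category 5 begins at V = 137 kt.
Required ΔP = (137/6.4)^(1/0.639) = 21.406^1.565 ≈ 120.84 hPa.
P_c ≤ 1013 − 120.84 = 892.16, so the highest integer P_c is 892 hPa.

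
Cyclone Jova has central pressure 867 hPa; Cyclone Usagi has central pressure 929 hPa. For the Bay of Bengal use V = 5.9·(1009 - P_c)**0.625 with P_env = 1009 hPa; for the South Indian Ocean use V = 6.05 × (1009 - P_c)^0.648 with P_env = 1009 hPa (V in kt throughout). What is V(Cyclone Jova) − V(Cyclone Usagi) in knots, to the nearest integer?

27 kt

Cyclone Jova: ΔP = 142; V ≈ 5.9 × 142^0.625 ≈ 130.63 kt.
Cyclone Usagi: ΔP = 80; V ≈ 6.05 × 80^0.648 ≈ 103.50 kt.
Difference ≈ 130.63 − 103.50 = 27.13 → 27 kt.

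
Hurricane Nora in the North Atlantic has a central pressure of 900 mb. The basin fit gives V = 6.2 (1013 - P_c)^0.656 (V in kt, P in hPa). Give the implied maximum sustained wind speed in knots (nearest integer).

ΔP = 1013 − 900 = 113 mb.
113^0.656 ≈ 22.224.
V ≈ 6.2 × 22.224 ≈ 137.8 kt.

138 kt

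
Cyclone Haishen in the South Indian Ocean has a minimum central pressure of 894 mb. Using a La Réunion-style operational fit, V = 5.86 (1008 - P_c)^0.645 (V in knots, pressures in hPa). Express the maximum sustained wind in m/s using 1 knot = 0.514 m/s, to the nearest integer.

ΔP = 1008 − 894 = 114 mb.
V ≈ 5.86 × 114^0.645 = 5.86 × 21.218 ≈ 124.337 kt.
124.337 × 0.514 ≈ 63.91 m/s → 64 m/s.

64 m/s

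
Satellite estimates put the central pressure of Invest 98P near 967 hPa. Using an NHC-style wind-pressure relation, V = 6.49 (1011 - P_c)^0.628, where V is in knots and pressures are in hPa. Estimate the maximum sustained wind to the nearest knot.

ΔP = 1011 − 967 = 44 hPa.
44^0.628 ≈ 10.767.
V ≈ 6.49 × 10.767 ≈ 69.9 kt.

70 kt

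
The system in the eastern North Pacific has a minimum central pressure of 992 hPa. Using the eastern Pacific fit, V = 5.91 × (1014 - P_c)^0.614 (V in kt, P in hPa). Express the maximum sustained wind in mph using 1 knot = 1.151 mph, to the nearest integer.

45 mph

ΔP = 1014 − 992 = 22 hPa.
V ≈ 5.91 × 22^0.614 = 5.91 × 6.672 ≈ 39.431 kt.
39.431 × 1.151 ≈ 45.38 mph → 45 mph.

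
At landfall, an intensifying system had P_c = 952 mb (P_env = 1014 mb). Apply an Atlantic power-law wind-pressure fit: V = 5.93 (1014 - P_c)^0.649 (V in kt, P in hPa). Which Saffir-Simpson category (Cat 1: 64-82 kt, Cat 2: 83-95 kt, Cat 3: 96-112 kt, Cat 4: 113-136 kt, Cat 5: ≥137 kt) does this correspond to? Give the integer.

2

ΔP = 1014 − 952 = 62 mb.
V ≈ 5.93 × 62^0.649 = 5.93 × 14.56 ≈ 86 kt.
86 kt falls in the Category 2 band.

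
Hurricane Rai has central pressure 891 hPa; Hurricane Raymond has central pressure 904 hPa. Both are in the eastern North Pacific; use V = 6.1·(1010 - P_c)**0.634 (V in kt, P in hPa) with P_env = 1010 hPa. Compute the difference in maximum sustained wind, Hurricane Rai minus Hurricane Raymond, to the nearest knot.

Hurricane Rai: ΔP = 119; V ≈ 6.1 × 119^0.634 ≈ 126.25 kt.
Hurricane Raymond: ΔP = 106; V ≈ 6.1 × 106^0.634 ≈ 117.32 kt.
Difference ≈ 126.25 − 117.32 = 8.93 → 9 kt.

9 kt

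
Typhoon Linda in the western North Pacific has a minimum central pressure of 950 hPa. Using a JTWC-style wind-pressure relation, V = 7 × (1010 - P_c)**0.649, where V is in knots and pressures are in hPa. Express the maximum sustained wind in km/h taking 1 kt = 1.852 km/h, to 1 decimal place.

ΔP = 1010 − 950 = 60 hPa.
V ≈ 7 × 60^0.649 = 7 × 14.257 ≈ 99.797 kt.
99.797 × 1.852 ≈ 184.82 km/h → 184.8 km/h.

184.8 km/h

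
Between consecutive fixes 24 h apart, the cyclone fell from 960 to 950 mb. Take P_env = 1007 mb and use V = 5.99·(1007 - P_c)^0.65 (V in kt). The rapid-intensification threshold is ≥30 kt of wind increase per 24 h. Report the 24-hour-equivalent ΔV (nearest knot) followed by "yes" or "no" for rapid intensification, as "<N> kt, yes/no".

V₁: ΔP = 47, V ≈ 5.99 × 47^0.65 ≈ 73.16 kt.
V₂: ΔP = 57, V ≈ 5.99 × 57^0.65 ≈ 82.94 kt.
ΔV over 24 h = 9.78 kt → 24 h equivalent = 9.78 × 24/24 ≈ 9.78 kt.
10 kt < 30 kt ⇒ not rapid intensification.

10 kt, no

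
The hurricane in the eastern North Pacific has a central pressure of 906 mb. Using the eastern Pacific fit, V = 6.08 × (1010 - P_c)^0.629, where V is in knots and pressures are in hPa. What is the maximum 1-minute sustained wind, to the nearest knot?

113 kt

ΔP = 1010 − 906 = 104 mb.
104^0.629 ≈ 18.566.
V ≈ 6.08 × 18.566 ≈ 112.9 kt.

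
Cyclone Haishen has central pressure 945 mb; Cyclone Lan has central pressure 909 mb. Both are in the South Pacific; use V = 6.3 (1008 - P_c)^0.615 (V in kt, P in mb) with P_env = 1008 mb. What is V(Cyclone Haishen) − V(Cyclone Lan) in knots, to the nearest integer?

-26 kt

Cyclone Haishen: ΔP = 63; V ≈ 6.3 × 63^0.615 ≈ 80.53 kt.
Cyclone Lan: ΔP = 99; V ≈ 6.3 × 99^0.615 ≈ 106.33 kt.
Difference ≈ 80.53 − 106.33 = -25.80 → -26 kt.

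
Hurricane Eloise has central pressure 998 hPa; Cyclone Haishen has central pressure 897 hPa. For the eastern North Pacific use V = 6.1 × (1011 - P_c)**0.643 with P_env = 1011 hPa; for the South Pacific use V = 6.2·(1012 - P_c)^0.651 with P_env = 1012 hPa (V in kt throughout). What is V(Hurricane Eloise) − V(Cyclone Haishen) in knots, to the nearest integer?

-104 kt

Hurricane Eloise: ΔP = 13; V ≈ 6.1 × 13^0.643 ≈ 31.74 kt.
Cyclone Haishen: ΔP = 115; V ≈ 6.2 × 115^0.651 ≈ 136.11 kt.
Difference ≈ 31.74 − 136.11 = -104.37 → -104 kt.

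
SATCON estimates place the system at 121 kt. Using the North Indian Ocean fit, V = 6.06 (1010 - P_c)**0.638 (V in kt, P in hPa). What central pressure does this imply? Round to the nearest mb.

901 mb

ΔP = (V / 6.06)^(1/0.638) = (121/6.06)^1.567.
121/6.06 = 19.967; 19.967^1.567 ≈ 109.17 mb.
P_c = 1010 − 109.17 = 900.83 ≈ 901 mb.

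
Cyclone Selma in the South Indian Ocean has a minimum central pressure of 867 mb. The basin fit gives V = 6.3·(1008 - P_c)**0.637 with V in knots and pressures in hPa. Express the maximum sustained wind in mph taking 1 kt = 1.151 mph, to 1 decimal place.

169.6 mph

ΔP = 1008 − 867 = 141 mb.
V ≈ 6.3 × 141^0.637 = 6.3 × 23.391 ≈ 147.365 kt.
147.365 × 1.151 ≈ 169.62 mph → 169.6 mph.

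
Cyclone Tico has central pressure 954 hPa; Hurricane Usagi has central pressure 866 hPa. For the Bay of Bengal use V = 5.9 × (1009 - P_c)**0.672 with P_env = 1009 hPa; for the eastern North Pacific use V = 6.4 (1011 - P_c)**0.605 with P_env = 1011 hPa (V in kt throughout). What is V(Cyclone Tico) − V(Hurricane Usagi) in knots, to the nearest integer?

-43 kt

Cyclone Tico: ΔP = 55; V ≈ 5.9 × 55^0.672 ≈ 87.17 kt.
Hurricane Usagi: ΔP = 145; V ≈ 6.4 × 145^0.605 ≈ 129.96 kt.
Difference ≈ 87.17 − 129.96 = -42.79 → -43 kt.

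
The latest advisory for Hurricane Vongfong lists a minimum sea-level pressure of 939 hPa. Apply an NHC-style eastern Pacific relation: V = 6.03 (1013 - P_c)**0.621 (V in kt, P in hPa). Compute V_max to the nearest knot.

ΔP = 1013 − 939 = 74 hPa.
74^0.621 ≈ 14.481.
V ≈ 6.03 × 14.481 ≈ 87.3 kt.

87 kt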